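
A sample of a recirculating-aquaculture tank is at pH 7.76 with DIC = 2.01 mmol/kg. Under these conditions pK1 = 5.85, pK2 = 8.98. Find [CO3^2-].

[CO3²⁻] = 0.113 mmol/kg

α₂ = 1 / (1 + [H⁺]/K2 + [H⁺]²/(K1K2)) = 1 / (1 + 10^+1.22 + 10^-0.69)
   = 1 / (1 + 16.596 + 0.20417) = 1/17.800 = 0.05618
[CO3²⁻] = α₂ × DIC = 0.05618 × 2.01 = 0.113 mmol/kg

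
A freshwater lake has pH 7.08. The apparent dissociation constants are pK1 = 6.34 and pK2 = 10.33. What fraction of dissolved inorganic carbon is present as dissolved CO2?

α₀ = 1 / (1 + K1/[H⁺] + K1K2/[H⁺]²) = 1 / (1 + 10^+0.74 + 10^-2.51)
   = 1 / (1 + 5.4954 + 0.0030903) = 1/6.4985 = 0.1539

α₀ = 0.154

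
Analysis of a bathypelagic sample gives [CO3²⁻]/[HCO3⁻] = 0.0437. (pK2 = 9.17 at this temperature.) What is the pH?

pH = 7.81

From K2 = [H⁺][CO3²⁻]/[HCO3⁻]:  pH = pK2 + log₁₀([CO3²⁻]/[HCO3⁻])
log₁₀(0.0437) = -1.360
pH = 9.17 + (-1.360) = 7.81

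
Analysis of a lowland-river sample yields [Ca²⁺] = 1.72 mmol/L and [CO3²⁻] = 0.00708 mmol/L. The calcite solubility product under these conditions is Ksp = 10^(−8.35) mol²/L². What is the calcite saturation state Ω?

Ω = 2.73

Ksp = 10^(−8.35) = 4.467×10^-9
Ω = [Ca²⁺][CO3²⁻]/Ksp = (1.72×10^-3)(0.00708×10^-3) / 4.467×10^-9 = 2.73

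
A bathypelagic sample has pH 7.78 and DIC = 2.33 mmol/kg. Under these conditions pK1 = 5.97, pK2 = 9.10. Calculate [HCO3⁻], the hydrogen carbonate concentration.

α₁ = 1 / (1 + [H⁺]/K1 + K2/[H⁺]) = 1 / (1 + 10^-1.81 + 10^-1.32)
   = 1 / (1 + 0.015488 + 0.047863) = 1/1.0634 = 0.9404
[HCO3⁻] = α₁ × DIC = 0.9404 × 2.33 = 2.19 mmol/kg

[HCO3⁻] = 2.19 mmol/kg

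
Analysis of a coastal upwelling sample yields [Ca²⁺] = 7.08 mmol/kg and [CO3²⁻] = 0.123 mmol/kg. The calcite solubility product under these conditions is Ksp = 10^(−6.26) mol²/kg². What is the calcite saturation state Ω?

Ksp = 10^(−6.26) = 5.495×10^-7
Ω = [Ca²⁺][CO3²⁻]/Ksp = (7.08×10^-3)(0.123×10^-3) / 5.495×10^-7 = 1.58

Ω = 1.58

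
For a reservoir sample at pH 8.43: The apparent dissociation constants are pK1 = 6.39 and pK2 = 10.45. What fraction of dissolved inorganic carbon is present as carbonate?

α₂ = 0.00937

α₂ = 1 / (1 + [H⁺]/K2 + [H⁺]²/(K1K2)) = 1 / (1 + 10^+2.02 + 10^-0.02)
   = 1 / (1 + 104.71 + 0.95499) = 1/106.67 = 0.009375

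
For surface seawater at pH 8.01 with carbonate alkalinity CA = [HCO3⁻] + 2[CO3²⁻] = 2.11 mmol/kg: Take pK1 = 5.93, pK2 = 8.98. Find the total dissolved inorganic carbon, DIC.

DIC = 1.94 mmol/kg

CA = [HCO3⁻] + 2[CO3²⁻] = (α₁ + 2α₂)·DIC
At pH 8.01: [H⁺]/K1 = 10^-2.08 = 0.0083176, K2/[H⁺] = 10^-0.97 = 0.10715
α₁ = 1/(1 + 0.0083176 + 0.10715) = 1/1.1155 = 0.8965; α₂ = α₁·K2/[H⁺] = 0.09606
α₁ + 2α₂ = 1.0886
DIC = CA / (α₁ + 2α₂) = 2.11 / 1.0886 = 1.94 mmol/kg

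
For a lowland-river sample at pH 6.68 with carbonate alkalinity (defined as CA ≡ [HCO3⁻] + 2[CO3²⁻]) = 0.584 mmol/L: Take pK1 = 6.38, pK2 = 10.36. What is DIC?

CA = [HCO3⁻] + 2[CO3²⁻] = (α₁ + 2α₂)·DIC
At pH 6.68: [H⁺]/K1 = 10^-0.30 = 0.50119, K2/[H⁺] = 10^-3.68 = 0.00020893
α₁ = 1/(1 + 0.50119 + 0.00020893) = 1/1.5014 = 0.6660; α₂ = α₁·K2/[H⁺] = 0.0001392
α₁ + 2α₂ = 0.6663
DIC = CA / (α₁ + 2α₂) = 0.584 / 0.6663 = 0.876 mmol/L

DIC = 0.876 mmol/L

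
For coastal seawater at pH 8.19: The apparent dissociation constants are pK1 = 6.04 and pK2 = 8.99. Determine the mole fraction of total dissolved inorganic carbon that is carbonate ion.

α₂ = 0.136

α₂ = 1 / (1 + [H⁺]/K2 + [H⁺]²/(K1K2)) = 1 / (1 + 10^+0.80 + 10^-1.35)
   = 1 / (1 + 6.3096 + 0.044668) = 1/7.3542 = 0.1360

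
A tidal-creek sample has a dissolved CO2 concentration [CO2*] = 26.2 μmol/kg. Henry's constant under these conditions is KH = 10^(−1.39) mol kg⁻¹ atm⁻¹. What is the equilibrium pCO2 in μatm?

pCO2 = 643 μatm

KH = 10^(−1.39) = 4.074×10^-2 mol kg⁻¹ atm⁻¹
pCO2 = [CO2*]/KH = 26.2×10^-6 / 4.074×10^-2 = 6.43×10^-4 atm = 643 μatm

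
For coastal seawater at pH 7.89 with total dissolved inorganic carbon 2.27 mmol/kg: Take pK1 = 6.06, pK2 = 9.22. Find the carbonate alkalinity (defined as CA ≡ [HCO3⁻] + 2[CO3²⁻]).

CA = [HCO3⁻] + 2[CO3²⁻] = (α₁ + 2α₂)·DIC
At pH 7.89: [H⁺]/K1 = 10^-1.83 = 0.014791, K2/[H⁺] = 10^-1.33 = 0.046774
α₁ = 1/(1 + 0.014791 + 0.046774) = 1/1.0616 = 0.9420; α₂ = α₁·K2/[H⁺] = 0.04406
α₁ + 2α₂ = 1.0301
CA = 1.0301 × 2.27 = 2.34 mmol/kg

CA = 2.34 mmol/kg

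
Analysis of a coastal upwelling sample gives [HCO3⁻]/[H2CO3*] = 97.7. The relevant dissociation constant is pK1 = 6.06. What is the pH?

From K1 = [H⁺][HCO3⁻]/[H2CO3*]:  pH = pK1 + log₁₀([HCO3⁻]/[H2CO3*])
log₁₀(97.7) = +1.990
pH = 6.06 + (+1.990) = 8.05

pH = 8.05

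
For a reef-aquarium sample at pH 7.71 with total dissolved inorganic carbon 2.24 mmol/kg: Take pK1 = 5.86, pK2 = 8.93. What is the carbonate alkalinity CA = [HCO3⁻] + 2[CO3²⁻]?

CA = 2.34 mmol/kg

CA = [HCO3⁻] + 2[CO3²⁻] = (α₁ + 2α₂)·DIC
At pH 7.71: [H⁺]/K1 = 10^-1.85 = 0.014125, K2/[H⁺] = 10^-1.22 = 0.060256
α₁ = 1/(1 + 0.014125 + 0.060256) = 1/1.0744 = 0.9308; α₂ = α₁·K2/[H⁺] = 0.05608
α₁ + 2α₂ = 1.0429
CA = 1.0429 × 2.24 = 2.34 mmol/kg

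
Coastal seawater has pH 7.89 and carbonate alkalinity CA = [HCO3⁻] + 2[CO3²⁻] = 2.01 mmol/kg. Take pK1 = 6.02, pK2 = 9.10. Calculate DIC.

DIC = 1.92 mmol/kg

CA = [HCO3⁻] + 2[CO3²⁻] = (α₁ + 2α₂)·DIC
At pH 7.89: [H⁺]/K1 = 10^-1.87 = 0.013490, K2/[H⁺] = 10^-1.21 = 0.061660
α₁ = 1/(1 + 0.013490 + 0.061660) = 1/1.0751 = 0.9301; α₂ = α₁·K2/[H⁺] = 0.05735
α₁ + 2α₂ = 1.0448
DIC = CA / (α₁ + 2α₂) = 2.01 / 1.0448 = 1.92 mmol/kg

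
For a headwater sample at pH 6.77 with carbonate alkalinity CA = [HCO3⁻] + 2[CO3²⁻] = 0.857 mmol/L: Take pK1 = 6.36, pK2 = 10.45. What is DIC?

CA = [HCO3⁻] + 2[CO3²⁻] = (α₁ + 2α₂)·DIC
At pH 6.77: [H⁺]/K1 = 10^-0.41 = 0.38905, K2/[H⁺] = 10^-3.68 = 0.00020893
α₁ = 1/(1 + 0.38905 + 0.00020893) = 1/1.3893 = 0.7198; α₂ = α₁·K2/[H⁺] = 0.0001504
α₁ + 2α₂ = 0.7201
DIC = CA / (α₁ + 2α₂) = 0.857 / 0.7201 = 1.19 mmol/L

DIC = 1.19 mmol/L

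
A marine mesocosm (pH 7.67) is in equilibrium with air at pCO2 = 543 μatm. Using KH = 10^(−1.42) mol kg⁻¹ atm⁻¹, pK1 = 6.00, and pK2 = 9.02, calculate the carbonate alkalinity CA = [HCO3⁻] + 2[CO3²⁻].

CA = 1.05 mmol/kg

[CO2*] = KH · pCO2 = 10^(−1.42) × 543×10^-6 = 2.064×10^-5 mol/kg
α₀ = 1/(1 + K1/[H⁺] + K1K2/[H⁺]²) = 1/(1 + 10^+1.67 + 10^+0.32) = 0.02006
DIC = [CO2*]/α₀ = 2.064×10^-5 / 0.02006 = 1.029 mmol/kg
CA = (α₁ + 2α₂)·DIC = (0.9380 + 2×0.04190) × 1.029 = 1.05 mmol/kg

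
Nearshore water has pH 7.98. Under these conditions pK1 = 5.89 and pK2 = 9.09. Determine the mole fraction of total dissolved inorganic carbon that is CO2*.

α₀ = 0.00749

α₀ = 1 / (1 + K1/[H⁺] + K1K2/[H⁺]²) = 1 / (1 + 10^+2.09 + 10^+0.98)
   = 1 / (1 + 123.03 + 9.5499) = 1/133.58 = 0.007486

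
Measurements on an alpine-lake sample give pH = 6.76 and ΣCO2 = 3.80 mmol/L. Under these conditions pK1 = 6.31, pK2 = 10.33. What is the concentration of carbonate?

[CO3²⁻] = 0.755 μmol/L

α₂ = 1 / (1 + [H⁺]/K2 + [H⁺]²/(K1K2)) = 1 / (1 + 10^+3.57 + 10^+3.12)
   = 1 / (1 + 3715.4 + 1318.3) = 1/5034.6 = 0.0001986
[CO3²⁻] = α₂ × DIC = 0.0001986 × 3.80 = 0.000755 mmol/L = 0.755 μmol/L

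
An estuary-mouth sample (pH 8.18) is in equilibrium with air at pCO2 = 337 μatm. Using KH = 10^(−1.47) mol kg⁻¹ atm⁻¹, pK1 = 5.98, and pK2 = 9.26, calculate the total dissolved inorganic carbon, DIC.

[CO2*] = KH · pCO2 = 10^(−1.47) × 337×10^-6 = 1.142×10^-5 mol/kg
α₀ = 1/(1 + K1/[H⁺] + K1K2/[H⁺]²) = 1/(1 + 10^+2.20 + 10^+1.12) = 0.005791
DIC = [CO2*]/α₀ = 1.142×10^-5 / 0.005791 = 1.97 mmol/kg

DIC = 1.97 mmol/kg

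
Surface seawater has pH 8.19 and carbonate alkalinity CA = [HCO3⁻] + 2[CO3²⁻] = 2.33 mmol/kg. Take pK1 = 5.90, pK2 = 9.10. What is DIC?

DIC = 2.11 mmol/kg

CA = [HCO3⁻] + 2[CO3²⁻] = (α₁ + 2α₂)·DIC
At pH 8.19: [H⁺]/K1 = 10^-2.29 = 0.0051286, K2/[H⁺] = 10^-0.91 = 0.12303
α₁ = 1/(1 + 0.0051286 + 0.12303) = 1/1.1282 = 0.8864; α₂ = α₁·K2/[H⁺] = 0.1091
α₁ + 2α₂ = 1.1045
DIC = CA / (α₁ + 2α₂) = 2.33 / 1.1045 = 2.11 mmol/kg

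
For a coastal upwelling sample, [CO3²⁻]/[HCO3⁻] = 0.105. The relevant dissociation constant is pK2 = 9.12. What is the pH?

From K2 = [H⁺][CO3²⁻]/[HCO3⁻]:  pH = pK2 + log₁₀([CO3²⁻]/[HCO3⁻])
log₁₀(0.105) = -0.979
pH = 9.12 + (-0.979) = 8.14

pH = 8.14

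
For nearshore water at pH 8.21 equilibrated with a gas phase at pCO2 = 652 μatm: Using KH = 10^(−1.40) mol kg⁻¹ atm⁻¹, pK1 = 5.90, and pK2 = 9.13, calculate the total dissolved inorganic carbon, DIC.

DIC = 5.96 mmol/kg

[CO2*] = KH · pCO2 = 10^(−1.40) × 652×10^-6 = 2.596×10^-5 mol/kg
α₀ = 1/(1 + K1/[H⁺] + K1K2/[H⁺]²) = 1/(1 + 10^+2.31 + 10^+1.39) = 0.004353
DIC = [CO2*]/α₀ = 2.596×10^-5 / 0.004353 = 5.96 mmol/kg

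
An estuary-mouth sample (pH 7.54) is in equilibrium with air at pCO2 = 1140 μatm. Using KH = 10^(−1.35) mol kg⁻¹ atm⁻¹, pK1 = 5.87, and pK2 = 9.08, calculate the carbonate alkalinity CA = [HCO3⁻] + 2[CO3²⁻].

CA = 2.52 mmol/kg

[CO2*] = KH · pCO2 = 10^(−1.35) × 1140×10^-6 = 5.092×10^-5 mol/kg
α₀ = 1/(1 + K1/[H⁺] + K1K2/[H⁺]²) = 1/(1 + 10^+1.67 + 10^+0.13) = 0.02036
DIC = [CO2*]/α₀ = 5.092×10^-5 / 0.02036 = 2.501 mmol/kg
CA = (α₁ + 2α₂)·DIC = (0.9522 + 2×0.02746) × 2.501 = 2.52 mmol/kg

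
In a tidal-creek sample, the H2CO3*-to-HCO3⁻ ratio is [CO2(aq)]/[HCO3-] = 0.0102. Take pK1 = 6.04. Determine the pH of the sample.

pH = 8.03

From K1 = [H⁺][HCO3-]/[CO2(aq)]:  pH = pK1 − log₁₀([CO2(aq)]/[HCO3-])
log₁₀(0.0102) = -1.991
pH = 6.04 − (-1.991) = 8.03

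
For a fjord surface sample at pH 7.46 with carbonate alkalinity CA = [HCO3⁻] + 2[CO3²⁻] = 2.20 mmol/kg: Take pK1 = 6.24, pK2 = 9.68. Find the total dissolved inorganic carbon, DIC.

DIC = 2.32 mmol/kg

CA = [HCO3⁻] + 2[CO3²⁻] = (α₁ + 2α₂)·DIC
At pH 7.46: [H⁺]/K1 = 10^-1.22 = 0.060256, K2/[H⁺] = 10^-2.22 = 0.0060256
α₁ = 1/(1 + 0.060256 + 0.0060256) = 1/1.0663 = 0.9378; α₂ = α₁·K2/[H⁺] = 0.005651
α₁ + 2α₂ = 0.9491
DIC = CA / (α₁ + 2α₂) = 2.20 / 0.9491 = 2.32 mmol/kg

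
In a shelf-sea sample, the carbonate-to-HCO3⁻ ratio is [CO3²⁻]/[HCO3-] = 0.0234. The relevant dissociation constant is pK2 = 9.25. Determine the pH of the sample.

pH = 7.62

From K2 = [H⁺][CO3²⁻]/[HCO3-]:  pH = pK2 + log₁₀([CO3²⁻]/[HCO3-])
log₁₀(0.0234) = -1.631
pH = 9.25 + (-1.631) = 7.62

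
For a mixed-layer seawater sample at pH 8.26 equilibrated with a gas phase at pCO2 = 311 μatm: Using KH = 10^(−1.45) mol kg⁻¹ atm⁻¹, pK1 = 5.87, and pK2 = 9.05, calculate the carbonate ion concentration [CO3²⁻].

[CO3²⁻] = 0.439 mmol/kg

[CO2*] = KH · pCO2 = 10^(−1.45) × 311×10^-6 = 1.103×10^-5 mol/kg
α₀ = 1/(1 + K1/[H⁺] + K1K2/[H⁺]²) = 1/(1 + 10^+2.39 + 10^+1.60) = 0.003493
DIC = [CO2*]/α₀ = 1.103×10^-5 / 0.003493 = 3.159 mmol/kg
[CO3²⁻] = α₂·DIC; α₂ = 0.1391, so [CO3²⁻] = 0.1391 × 3.159 = 0.439 mmol/kg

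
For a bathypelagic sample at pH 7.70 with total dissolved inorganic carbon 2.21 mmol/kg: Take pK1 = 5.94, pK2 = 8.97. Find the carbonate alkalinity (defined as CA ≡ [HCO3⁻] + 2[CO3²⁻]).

CA = [HCO3⁻] + 2[CO3²⁻] = (α₁ + 2α₂)·DIC
At pH 7.70: [H⁺]/K1 = 10^-1.76 = 0.017378, K2/[H⁺] = 10^-1.27 = 0.053703
α₁ = 1/(1 + 0.017378 + 0.053703) = 1/1.0711 = 0.9336; α₂ = α₁·K2/[H⁺] = 0.05014
α₁ + 2α₂ = 1.0339
CA = 1.0339 × 2.21 = 2.28 mmol/kg

CA = 2.28 mmol/kg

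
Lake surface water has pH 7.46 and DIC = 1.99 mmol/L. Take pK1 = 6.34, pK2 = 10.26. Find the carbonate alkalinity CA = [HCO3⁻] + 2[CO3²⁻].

CA = [HCO3⁻] + 2[CO3²⁻] = (α₁ + 2α₂)·DIC
At pH 7.46: [H⁺]/K1 = 10^-1.12 = 0.075858, K2/[H⁺] = 10^-2.80 = 0.0015849
α₁ = 1/(1 + 0.075858 + 0.0015849) = 1/1.0774 = 0.9281; α₂ = α₁·K2/[H⁺] = 0.001471
α₁ + 2α₂ = 0.9311
CA = 0.9311 × 1.99 = 1.85 mmol/L

CA = 1.85 mmol/L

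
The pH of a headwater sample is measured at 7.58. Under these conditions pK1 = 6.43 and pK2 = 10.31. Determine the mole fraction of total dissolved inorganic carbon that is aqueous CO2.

α₀ = 0.0660

α₀ = 1 / (1 + K1/[H⁺] + K1K2/[H⁺]²) = 1 / (1 + 10^+1.15 + 10^-1.58)
   = 1 / (1 + 14.125 + 0.026303) = 1/15.152 = 0.06600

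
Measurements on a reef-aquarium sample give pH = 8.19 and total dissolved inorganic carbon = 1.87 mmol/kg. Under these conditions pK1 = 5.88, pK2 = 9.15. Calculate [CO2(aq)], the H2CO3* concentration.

α₀ = 1 / (1 + K1/[H⁺] + K1K2/[H⁺]²) = 1 / (1 + 10^+2.31 + 10^+1.35)
   = 1 / (1 + 204.17 + 22.387) = 1/227.56 = 0.004394
[CO2*] = α₀ × DIC = 0.004394 × 1.87 = 0.00822 mmol/kg = 8.22 μmol/kg

[CO2*] = 8.22 μmol/kg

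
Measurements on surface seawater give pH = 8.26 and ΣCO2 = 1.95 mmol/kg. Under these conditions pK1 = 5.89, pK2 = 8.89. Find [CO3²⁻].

[CO3²⁻] = 0.369 mmol/kg

α₂ = 1 / (1 + [H⁺]/K2 + [H⁺]²/(K1K2)) = 1 / (1 + 10^+0.63 + 10^-1.74)
   = 1 / (1 + 4.2658 + 0.018197) = 1/5.2840 = 0.1893
[CO3²⁻] = α₂ × DIC = 0.1893 × 1.95 = 0.369 mmol/kg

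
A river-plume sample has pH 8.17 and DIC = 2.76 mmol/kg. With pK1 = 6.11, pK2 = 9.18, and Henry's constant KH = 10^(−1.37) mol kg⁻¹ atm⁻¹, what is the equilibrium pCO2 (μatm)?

α₀ = 1 / (1 + K1/[H⁺] + K1K2/[H⁺]²) = 1 / (1 + 10^+2.06 + 10^+1.05)
   = 1 / (1 + 114.82 + 11.220) = 1/127.04 = 0.007872
[CO2*] = α₀ × DIC = 0.007872 × 2.76 = 0.02173 mmol/kg
pCO2 = [CO2*]/KH = 2.173×10^-5 / 4.266×10^-2 = 509 μatm

pCO2 = 509 μatm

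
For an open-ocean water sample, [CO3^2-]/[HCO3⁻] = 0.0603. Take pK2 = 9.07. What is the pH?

From K2 = [H⁺][CO3^2-]/[HCO3⁻]:  pH = pK2 + log₁₀([CO3^2-]/[HCO3⁻])
log₁₀(0.0603) = -1.220
pH = 9.07 + (-1.220) = 7.85

pH = 7.85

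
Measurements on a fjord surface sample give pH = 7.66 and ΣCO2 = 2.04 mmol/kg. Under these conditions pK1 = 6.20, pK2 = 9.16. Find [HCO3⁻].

[HCO3⁻] = 1.91 mmol/kg

α₁ = 1 / (1 + [H⁺]/K1 + K2/[H⁺]) = 1 / (1 + 10^-1.46 + 10^-1.50)
   = 1 / (1 + 0.034674 + 0.031623) = 1/1.0663 = 0.9378
[HCO3⁻] = α₁ × DIC = 0.9378 × 2.04 = 1.91 mmol/kg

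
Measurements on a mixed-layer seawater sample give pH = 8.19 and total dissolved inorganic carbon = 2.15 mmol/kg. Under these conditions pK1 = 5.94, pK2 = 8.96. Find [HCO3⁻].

[HCO3⁻] = 1.83 mmol/kg

α₁ = 1 / (1 + [H⁺]/K1 + K2/[H⁺]) = 1 / (1 + 10^-2.25 + 10^-0.77)
   = 1 / (1 + 0.0056234 + 0.16982) = 1/1.1754 = 0.8507
[HCO3⁻] = α₁ × DIC = 0.8507 × 2.15 = 1.83 mmol/kg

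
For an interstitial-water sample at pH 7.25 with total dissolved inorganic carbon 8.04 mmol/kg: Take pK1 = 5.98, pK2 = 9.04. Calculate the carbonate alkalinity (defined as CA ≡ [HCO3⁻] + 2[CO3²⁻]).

CA = 7.76 mmol/kg

CA = [HCO3⁻] + 2[CO3²⁻] = (α₁ + 2α₂)·DIC
At pH 7.25: [H⁺]/K1 = 10^-1.27 = 0.053703, K2/[H⁺] = 10^-1.79 = 0.016218
α₁ = 1/(1 + 0.053703 + 0.016218) = 1/1.0699 = 0.9346; α₂ = α₁·K2/[H⁺] = 0.01516
α₁ + 2α₂ = 0.9650
CA = 0.9650 × 8.04 = 7.76 mmol/kg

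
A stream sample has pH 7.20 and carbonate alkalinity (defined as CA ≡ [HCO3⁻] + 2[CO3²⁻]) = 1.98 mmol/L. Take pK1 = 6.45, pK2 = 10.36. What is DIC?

DIC = 2.33 mmol/L

CA = [HCO3⁻] + 2[CO3²⁻] = (α₁ + 2α₂)·DIC
At pH 7.20: [H⁺]/K1 = 10^-0.75 = 0.17783, K2/[H⁺] = 10^-3.16 = 0.00069183
α₁ = 1/(1 + 0.17783 + 0.00069183) = 1/1.1785 = 0.8485; α₂ = α₁·K2/[H⁺] = 0.0005870
α₁ + 2α₂ = 0.8497
DIC = CA / (α₁ + 2α₂) = 1.98 / 0.8497 = 2.33 mmol/L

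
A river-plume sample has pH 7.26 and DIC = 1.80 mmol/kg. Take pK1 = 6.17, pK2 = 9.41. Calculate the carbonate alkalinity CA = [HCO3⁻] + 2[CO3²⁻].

CA = [HCO3⁻] + 2[CO3²⁻] = (α₁ + 2α₂)·DIC
At pH 7.26: [H⁺]/K1 = 10^-1.09 = 0.081283, K2/[H⁺] = 10^-2.15 = 0.0070795
α₁ = 1/(1 + 0.081283 + 0.0070795) = 1/1.0884 = 0.9188; α₂ = α₁·K2/[H⁺] = 0.006505
α₁ + 2α₂ = 0.9318
CA = 0.9318 × 1.80 = 1.68 mmol/kg

CA = 1.68 mmol/kg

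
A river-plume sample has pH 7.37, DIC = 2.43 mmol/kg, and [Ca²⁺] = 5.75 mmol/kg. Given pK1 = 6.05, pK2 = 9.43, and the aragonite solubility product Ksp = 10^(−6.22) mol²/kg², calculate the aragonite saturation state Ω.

Ω = 0.191

α₂ = 1 / (1 + [H⁺]/K2 + [H⁺]²/(K1K2)) = 1 / (1 + 10^+2.06 + 10^+0.74)
   = 1 / (1 + 114.82 + 5.4954) = 1/121.31 = 0.008243
[CO3²⁻] = α₂ × DIC = 0.008243 × 2.43 = 0.02003 mmol/kg
Ksp = 10^(−6.22) = 6.026×10^-7
Ω = [Ca²⁺][CO3²⁻]/Ksp = (5.75×10^-3)(2.003×10^-5) / 6.026×10^-7 = 0.191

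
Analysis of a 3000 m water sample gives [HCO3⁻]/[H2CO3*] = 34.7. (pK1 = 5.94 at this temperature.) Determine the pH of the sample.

From K1 = [H⁺][HCO3⁻]/[H2CO3*]:  pH = pK1 + log₁₀([HCO3⁻]/[H2CO3*])
log₁₀(34.7) = +1.540
pH = 5.94 + (+1.540) = 7.48

pH = 7.48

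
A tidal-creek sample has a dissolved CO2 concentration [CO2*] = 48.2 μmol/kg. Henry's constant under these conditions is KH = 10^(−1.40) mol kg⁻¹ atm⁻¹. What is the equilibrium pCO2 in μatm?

KH = 10^(−1.40) = 3.981×10^-2 mol kg⁻¹ atm⁻¹
pCO2 = [CO2*]/KH = 48.2×10^-6 / 3.981×10^-2 = 1.21×10^-3 atm = 1210 μatm

pCO2 = 1210 μatm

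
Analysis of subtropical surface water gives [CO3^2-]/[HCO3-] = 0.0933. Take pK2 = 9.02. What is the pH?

From K2 = [H⁺][CO3^2-]/[HCO3-]:  pH = pK2 + log₁₀([CO3^2-]/[HCO3-])
log₁₀(0.0933) = -1.030
pH = 9.02 + (-1.030) = 7.99

pH = 7.99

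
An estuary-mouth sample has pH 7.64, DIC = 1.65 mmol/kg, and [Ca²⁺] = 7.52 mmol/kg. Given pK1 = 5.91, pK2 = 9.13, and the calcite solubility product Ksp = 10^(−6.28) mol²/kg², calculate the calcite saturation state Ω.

Ω = 0.728

α₂ = 1 / (1 + [H⁺]/K2 + [H⁺]²/(K1K2)) = 1 / (1 + 10^+1.49 + 10^-0.24)
   = 1 / (1 + 30.903 + 0.57544) = 1/32.478 = 0.03079
[CO3²⁻] = α₂ × DIC = 0.03079 × 1.65 = 0.05080 mmol/kg
Ksp = 10^(−6.28) = 5.248×10^-7
Ω = [Ca²⁺][CO3²⁻]/Ksp = (7.52×10^-3)(5.080×10^-5) / 5.248×10^-7 = 0.728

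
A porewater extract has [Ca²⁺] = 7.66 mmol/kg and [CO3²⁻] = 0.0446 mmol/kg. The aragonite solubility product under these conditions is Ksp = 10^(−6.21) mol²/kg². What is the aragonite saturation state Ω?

Ω = 0.554

Ksp = 10^(−6.21) = 6.166×10^-7
Ω = [Ca²⁺][CO3²⁻]/Ksp = (7.66×10^-3)(0.0446×10^-3) / 6.166×10^-7 = 0.554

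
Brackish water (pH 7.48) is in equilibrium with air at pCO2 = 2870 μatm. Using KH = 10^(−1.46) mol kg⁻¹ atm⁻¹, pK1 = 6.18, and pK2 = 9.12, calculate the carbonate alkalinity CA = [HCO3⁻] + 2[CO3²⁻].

CA = 2.08 mmol/kg

[CO2*] = KH · pCO2 = 10^(−1.46) × 2870×10^-6 = 9.951×10^-5 mol/kg
α₀ = 1/(1 + K1/[H⁺] + K1K2/[H⁺]²) = 1/(1 + 10^+1.30 + 10^-0.34) = 0.04671
DIC = [CO2*]/α₀ = 9.951×10^-5 / 0.04671 = 2.131 mmol/kg
CA = (α₁ + 2α₂)·DIC = (0.9319 + 2×0.02135) × 2.131 = 2.08 mmol/kg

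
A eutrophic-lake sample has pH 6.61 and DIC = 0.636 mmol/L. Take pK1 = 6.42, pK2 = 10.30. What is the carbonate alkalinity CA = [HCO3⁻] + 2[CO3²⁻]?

CA = [HCO3⁻] + 2[CO3²⁻] = (α₁ + 2α₂)·DIC
At pH 6.61: [H⁺]/K1 = 10^-0.19 = 0.64565, K2/[H⁺] = 10^-3.69 = 0.00020417
α₁ = 1/(1 + 0.64565 + 0.00020417) = 1/1.6459 = 0.6076; α₂ = α₁·K2/[H⁺] = 0.0001241
α₁ + 2α₂ = 0.6078
CA = 0.6078 × 0.636 = 0.387 mmol/L

CA = 0.387 mmol/L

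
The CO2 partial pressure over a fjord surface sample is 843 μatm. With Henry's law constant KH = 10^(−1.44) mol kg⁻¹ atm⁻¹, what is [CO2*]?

[CO2*] = 30.6 μmol/kg

KH = 10^(−1.44) = 3.631×10^-2 mol kg⁻¹ atm⁻¹
[CO2*] = KH · pCO2 = 3.631×10^-2 × 843×10^-6 atm = 3.06×10^-5 mol/kg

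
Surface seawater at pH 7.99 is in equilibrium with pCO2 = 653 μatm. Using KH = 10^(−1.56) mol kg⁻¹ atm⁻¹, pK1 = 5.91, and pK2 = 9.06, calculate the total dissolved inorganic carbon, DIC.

DIC = 2.36 mmol/kg

[CO2*] = KH · pCO2 = 10^(−1.56) × 653×10^-6 = 1.799×10^-5 mol/kg
α₀ = 1/(1 + K1/[H⁺] + K1K2/[H⁺]²) = 1/(1 + 10^+2.08 + 10^+1.01) = 0.007607
DIC = [CO2*]/α₀ = 1.799×10^-5 / 0.007607 = 2.36 mmol/kg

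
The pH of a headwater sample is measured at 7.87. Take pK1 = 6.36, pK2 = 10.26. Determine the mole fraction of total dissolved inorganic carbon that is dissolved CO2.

α₀ = 1 / (1 + K1/[H⁺] + K1K2/[H⁺]²) = 1 / (1 + 10^+1.51 + 10^-0.88)
   = 1 / (1 + 32.359 + 0.13183) = 1/33.491 = 0.02986

α₀ = 0.0299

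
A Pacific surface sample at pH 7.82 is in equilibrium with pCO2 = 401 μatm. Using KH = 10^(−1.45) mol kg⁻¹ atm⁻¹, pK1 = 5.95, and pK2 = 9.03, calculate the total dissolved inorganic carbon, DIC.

[CO2*] = KH · pCO2 = 10^(−1.45) × 401×10^-6 = 1.423×10^-5 mol/kg
α₀ = 1/(1 + K1/[H⁺] + K1K2/[H⁺]²) = 1/(1 + 10^+1.87 + 10^+0.66) = 0.01255
DIC = [CO2*]/α₀ = 1.423×10^-5 / 0.01255 = 1.13 mmol/kg

DIC = 1.13 mmol/kg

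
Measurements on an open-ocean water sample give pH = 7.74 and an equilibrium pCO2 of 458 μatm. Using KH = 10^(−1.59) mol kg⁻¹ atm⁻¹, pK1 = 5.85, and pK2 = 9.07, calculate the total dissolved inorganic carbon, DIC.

[CO2*] = KH · pCO2 = 10^(−1.59) × 458×10^-6 = 1.177×10^-5 mol/kg
α₀ = 1/(1 + K1/[H⁺] + K1K2/[H⁺]²) = 1/(1 + 10^+1.89 + 10^+0.56) = 0.01216
DIC = [CO2*]/α₀ = 1.177×10^-5 / 0.01216 = 0.968 mmol/kg

DIC = 0.968 mmol/kg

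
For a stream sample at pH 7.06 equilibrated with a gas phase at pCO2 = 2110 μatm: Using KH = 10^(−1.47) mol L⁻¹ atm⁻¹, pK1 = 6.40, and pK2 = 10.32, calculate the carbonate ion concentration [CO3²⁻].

[CO3²⁻] = 0.180 μmol/L

[CO2*] = KH · pCO2 = 10^(−1.47) × 2110×10^-6 = 7.150×10^-5 mol/L
α₀ = 1/(1 + K1/[H⁺] + K1K2/[H⁺]²) = 1/(1 + 10^+0.66 + 10^-2.60) = 0.1794
DIC = [CO2*]/α₀ = 7.150×10^-5 / 0.1794 = 0.3985 mmol/L
[CO3²⁻] = α₂·DIC; α₂ = 0.0004507, so [CO3²⁻] = 0.0004507 × 0.3985 = 0.000180 mmol/L = 0.180 μmol/L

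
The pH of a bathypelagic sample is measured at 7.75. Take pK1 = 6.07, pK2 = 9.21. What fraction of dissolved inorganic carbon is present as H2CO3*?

α₀ = 1 / (1 + K1/[H⁺] + K1K2/[H⁺]²) = 1 / (1 + 10^+1.68 + 10^+0.22)
   = 1 / (1 + 47.863 + 1.6596) = 1/50.523 = 0.01979

α₀ = 0.0198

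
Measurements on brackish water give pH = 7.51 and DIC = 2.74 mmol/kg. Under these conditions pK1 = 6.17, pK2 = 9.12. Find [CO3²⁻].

α₂ = 1 / (1 + [H⁺]/K2 + [H⁺]²/(K1K2)) = 1 / (1 + 10^+1.61 + 10^+0.27)
   = 1 / (1 + 40.738 + 1.8621) = 1/43.600 = 0.02294
[CO3²⁻] = α₂ × DIC = 0.02294 × 2.74 = 0.0628 mmol/kg

[CO3²⁻] = 0.0628 mmol/kg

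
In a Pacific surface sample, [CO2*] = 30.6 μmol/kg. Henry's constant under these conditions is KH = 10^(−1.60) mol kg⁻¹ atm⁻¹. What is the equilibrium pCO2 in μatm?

KH = 10^(−1.60) = 2.512×10^-2 mol kg⁻¹ atm⁻¹
pCO2 = [CO2*]/KH = 30.6×10^-6 / 2.512×10^-2 = 1.22×10^-3 atm = 1220 μatm

pCO2 = 1220 μatm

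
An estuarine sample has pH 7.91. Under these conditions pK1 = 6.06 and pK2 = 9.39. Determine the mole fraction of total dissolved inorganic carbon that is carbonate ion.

α₂ = 0.0316

α₂ = 1 / (1 + [H⁺]/K2 + [H⁺]²/(K1K2)) = 1 / (1 + 10^+1.48 + 10^-0.37)
   = 1 / (1 + 30.200 + 0.42658) = 1/31.626 = 0.03162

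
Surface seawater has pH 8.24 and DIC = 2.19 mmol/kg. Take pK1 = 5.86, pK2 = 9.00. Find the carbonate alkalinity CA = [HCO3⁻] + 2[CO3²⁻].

CA = 2.51 mmol/kg

CA = [HCO3⁻] + 2[CO3²⁻] = (α₁ + 2α₂)·DIC
At pH 8.24: [H⁺]/K1 = 10^-2.38 = 0.0041687, K2/[H⁺] = 10^-0.76 = 0.17378
α₁ = 1/(1 + 0.0041687 + 0.17378) = 1/1.1779 = 0.8489; α₂ = α₁·K2/[H⁺] = 0.1475
α₁ + 2α₂ = 1.1440
CA = 1.1440 × 2.19 = 2.51 mmol/kg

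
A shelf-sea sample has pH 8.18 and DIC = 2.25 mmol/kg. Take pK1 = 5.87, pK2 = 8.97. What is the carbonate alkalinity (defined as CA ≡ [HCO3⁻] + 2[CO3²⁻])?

CA = 2.55 mmol/kg

CA = [HCO3⁻] + 2[CO3²⁻] = (α₁ + 2α₂)·DIC
At pH 8.18: [H⁺]/K1 = 10^-2.31 = 0.0048978, K2/[H⁺] = 10^-0.79 = 0.16218
α₁ = 1/(1 + 0.0048978 + 0.16218) = 1/1.1671 = 0.8568; α₂ = α₁·K2/[H⁺] = 0.1390
α₁ + 2α₂ = 1.1348
CA = 1.1348 × 2.25 = 2.55 mmol/kg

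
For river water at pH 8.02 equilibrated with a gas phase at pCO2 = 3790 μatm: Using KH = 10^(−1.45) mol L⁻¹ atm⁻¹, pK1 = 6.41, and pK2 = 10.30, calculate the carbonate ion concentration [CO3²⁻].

[CO2*] = KH · pCO2 = 10^(−1.45) × 3790×10^-6 = 1.345×10^-4 mol/L
α₀ = 1/(1 + K1/[H⁺] + K1K2/[H⁺]²) = 1/(1 + 10^+1.61 + 10^-0.67) = 0.02384
DIC = [CO2*]/α₀ = 1.345×10^-4 / 0.02384 = 5.641 mmol/L
[CO3²⁻] = α₂·DIC; α₂ = 0.005096, so [CO3²⁻] = 0.005096 × 5.641 = 0.0288 mmol/L

[CO3²⁻] = 0.0288 mmol/L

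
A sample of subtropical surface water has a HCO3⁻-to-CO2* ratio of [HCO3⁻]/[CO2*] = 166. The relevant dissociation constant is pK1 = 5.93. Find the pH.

From K1 = [H⁺][HCO3⁻]/[CO2*]:  pH = pK1 + log₁₀([HCO3⁻]/[CO2*])
log₁₀(166) = +2.220
pH = 5.93 + (+2.220) = 8.15

pH = 8.15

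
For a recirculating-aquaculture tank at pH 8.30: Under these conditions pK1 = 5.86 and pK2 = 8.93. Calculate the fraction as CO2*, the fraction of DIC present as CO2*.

α₀ = 0.00293

α₀ = 1 / (1 + K1/[H⁺] + K1K2/[H⁺]²) = 1 / (1 + 10^+2.44 + 10^+1.81)
   = 1 / (1 + 275.42 + 64.565) = 1/340.99 = 0.002933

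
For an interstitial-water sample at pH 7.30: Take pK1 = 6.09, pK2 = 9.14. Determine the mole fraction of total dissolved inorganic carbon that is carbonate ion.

α₂ = 0.0134

α₂ = 1 / (1 + [H⁺]/K2 + [H⁺]²/(K1K2)) = 1 / (1 + 10^+1.84 + 10^+0.63)
   = 1 / (1 + 69.183 + 4.2658) = 1/74.449 = 0.01343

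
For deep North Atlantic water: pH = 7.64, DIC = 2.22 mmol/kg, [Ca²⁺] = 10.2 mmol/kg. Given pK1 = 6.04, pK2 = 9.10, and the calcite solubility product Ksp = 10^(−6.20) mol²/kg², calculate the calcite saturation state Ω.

α₂ = 1 / (1 + [H⁺]/K2 + [H⁺]²/(K1K2)) = 1 / (1 + 10^+1.46 + 10^-0.14)
   = 1 / (1 + 28.840 + 0.72444) = 1/30.565 = 0.03272
[CO3²⁻] = α₂ × DIC = 0.03272 × 2.22 = 0.07263 mmol/kg
Ksp = 10^(−6.20) = 6.310×10^-7
Ω = [Ca²⁺][CO3²⁻]/Ksp = (10.2×10^-3)(7.263×10^-5) / 6.310×10^-7 = 1.17

Ω = 1.17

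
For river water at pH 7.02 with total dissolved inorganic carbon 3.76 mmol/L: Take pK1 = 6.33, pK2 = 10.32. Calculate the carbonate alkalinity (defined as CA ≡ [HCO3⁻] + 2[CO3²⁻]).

CA = 3.12 mmol/L

CA = [HCO3⁻] + 2[CO3²⁻] = (α₁ + 2α₂)·DIC
At pH 7.02: [H⁺]/K1 = 10^-0.69 = 0.20417, K2/[H⁺] = 10^-3.30 = 0.00050119
α₁ = 1/(1 + 0.20417 + 0.00050119) = 1/1.2047 = 0.8301; α₂ = α₁·K2/[H⁺] = 0.0004160
α₁ + 2α₂ = 0.8309
CA = 0.8309 × 3.76 = 3.12 mmol/L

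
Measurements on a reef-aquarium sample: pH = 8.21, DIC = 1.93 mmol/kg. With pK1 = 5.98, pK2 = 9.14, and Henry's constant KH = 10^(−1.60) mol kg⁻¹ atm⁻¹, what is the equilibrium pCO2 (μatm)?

pCO2 = 403 μatm

α₀ = 1 / (1 + K1/[H⁺] + K1K2/[H⁺]²) = 1 / (1 + 10^+2.23 + 10^+1.30)
   = 1 / (1 + 169.82 + 19.953) = 1/190.78 = 0.005242
[CO2*] = α₀ × DIC = 0.005242 × 1.93 = 0.01012 mmol/kg = 10.12 μmol/kg
pCO2 = [CO2*]/KH = 1.012×10^-5 / 2.512×10^-2 = 403 μatm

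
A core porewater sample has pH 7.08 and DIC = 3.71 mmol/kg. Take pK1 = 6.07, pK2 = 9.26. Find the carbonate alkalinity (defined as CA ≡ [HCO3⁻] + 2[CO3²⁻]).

CA = 3.40 mmol/kg

CA = [HCO3⁻] + 2[CO3²⁻] = (α₁ + 2α₂)·DIC
At pH 7.08: [H⁺]/K1 = 10^-1.01 = 0.097724, K2/[H⁺] = 10^-2.18 = 0.0066069
α₁ = 1/(1 + 0.097724 + 0.0066069) = 1/1.1043 = 0.9055; α₂ = α₁·K2/[H⁺] = 0.005983
α₁ + 2α₂ = 0.9175
CA = 0.9175 × 3.71 = 3.40 mmol/kg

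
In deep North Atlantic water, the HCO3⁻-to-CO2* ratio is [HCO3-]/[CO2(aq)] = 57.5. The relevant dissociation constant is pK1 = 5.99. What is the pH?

pH = 7.75

From K1 = [H⁺][HCO3-]/[CO2(aq)]:  pH = pK1 + log₁₀([HCO3-]/[CO2(aq)])
log₁₀(57.5) = +1.760
pH = 5.99 + (+1.760) = 7.75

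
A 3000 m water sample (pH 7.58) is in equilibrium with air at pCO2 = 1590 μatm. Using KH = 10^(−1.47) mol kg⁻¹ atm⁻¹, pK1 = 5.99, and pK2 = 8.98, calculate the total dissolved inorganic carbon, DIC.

DIC = 2.23 mmol/kg

[CO2*] = KH · pCO2 = 10^(−1.47) × 1590×10^-6 = 5.388×10^-5 mol/kg
α₀ = 1/(1 + K1/[H⁺] + K1K2/[H⁺]²) = 1/(1 + 10^+1.59 + 10^+0.19) = 0.02412
DIC = [CO2*]/α₀ = 5.388×10^-5 / 0.02412 = 2.23 mmol/kg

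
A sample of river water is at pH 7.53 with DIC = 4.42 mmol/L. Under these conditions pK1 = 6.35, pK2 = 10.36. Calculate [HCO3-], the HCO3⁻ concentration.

[HCO3⁻] = 4.14 mmol/L

α₁ = 1 / (1 + [H⁺]/K1 + K2/[H⁺]) = 1 / (1 + 10^-1.18 + 10^-2.83)
   = 1 / (1 + 0.066069 + 0.0014791) = 1/1.0675 = 0.9367
[HCO3⁻] = α₁ × DIC = 0.9367 × 4.42 = 4.14 mmol/L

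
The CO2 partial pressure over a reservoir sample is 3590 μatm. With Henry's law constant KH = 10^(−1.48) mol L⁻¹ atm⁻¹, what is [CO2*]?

KH = 10^(−1.48) = 3.311×10^-2 mol L⁻¹ atm⁻¹
[CO2*] = KH · pCO2 = 3.311×10^-2 × 3590×10^-6 atm = 1.19×10^-4 mol/L

[CO2*] = 119 μmol/L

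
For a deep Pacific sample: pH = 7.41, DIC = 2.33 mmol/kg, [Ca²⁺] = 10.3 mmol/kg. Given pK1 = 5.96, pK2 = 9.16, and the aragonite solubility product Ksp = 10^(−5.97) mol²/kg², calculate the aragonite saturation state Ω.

α₂ = 1 / (1 + [H⁺]/K2 + [H⁺]²/(K1K2)) = 1 / (1 + 10^+1.75 + 10^+0.30)
   = 1 / (1 + 56.234 + 1.9953) = 1/59.229 = 0.01688
[CO3²⁻] = α₂ × DIC = 0.01688 × 2.33 = 0.03934 mmol/kg
Ksp = 10^(−5.97) = 1.072×10^-6
Ω = [Ca²⁺][CO3²⁻]/Ksp = (10.3×10^-3)(3.934×10^-5) / 1.072×10^-6 = 0.378

Ω = 0.378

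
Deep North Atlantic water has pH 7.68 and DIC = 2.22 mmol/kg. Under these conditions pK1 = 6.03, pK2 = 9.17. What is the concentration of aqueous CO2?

α₀ = 1 / (1 + K1/[H⁺] + K1K2/[H⁺]²) = 1 / (1 + 10^+1.65 + 10^+0.16)
   = 1 / (1 + 44.668 + 1.4454) = 1/47.114 = 0.02123
[CO2*] = α₀ × DIC = 0.02123 × 2.22 = 0.0471 mmol/kg

[CO2*] = 0.0471 mmol/kg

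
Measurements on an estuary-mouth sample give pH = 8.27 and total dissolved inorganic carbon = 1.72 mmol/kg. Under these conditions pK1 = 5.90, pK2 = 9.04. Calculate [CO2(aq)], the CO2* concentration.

α₀ = 1 / (1 + K1/[H⁺] + K1K2/[H⁺]²) = 1 / (1 + 10^+2.37 + 10^+1.60)
   = 1 / (1 + 234.42 + 39.811) = 1/275.23 = 0.003633
[CO2*] = α₀ × DIC = 0.003633 × 1.72 = 0.00625 mmol/kg = 6.25 μmol/kg

[CO2*] = 6.25 μmol/kg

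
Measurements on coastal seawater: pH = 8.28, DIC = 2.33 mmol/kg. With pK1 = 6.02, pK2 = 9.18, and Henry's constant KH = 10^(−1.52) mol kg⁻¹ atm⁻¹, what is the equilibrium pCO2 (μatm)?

pCO2 = 375 μatm

α₀ = 1 / (1 + K1/[H⁺] + K1K2/[H⁺]²) = 1 / (1 + 10^+2.26 + 10^+1.36)
   = 1 / (1 + 181.97 + 22.909) = 1/205.88 = 0.004857
[CO2*] = α₀ × DIC = 0.004857 × 2.33 = 0.01132 mmol/kg = 11.32 μmol/kg
pCO2 = [CO2*]/KH = 1.132×10^-5 / 3.020×10^-2 = 375 μatm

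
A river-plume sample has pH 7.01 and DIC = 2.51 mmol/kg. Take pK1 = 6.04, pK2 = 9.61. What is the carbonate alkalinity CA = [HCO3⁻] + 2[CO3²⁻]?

CA = [HCO3⁻] + 2[CO3²⁻] = (α₁ + 2α₂)·DIC
At pH 7.01: [H⁺]/K1 = 10^-0.97 = 0.10715, K2/[H⁺] = 10^-2.60 = 0.0025119
α₁ = 1/(1 + 0.10715 + 0.0025119) = 1/1.1097 = 0.9012; α₂ = α₁·K2/[H⁺] = 0.002264
α₁ + 2α₂ = 0.9057
CA = 0.9057 × 2.51 = 2.27 mmol/kg

CA = 2.27 mmol/kg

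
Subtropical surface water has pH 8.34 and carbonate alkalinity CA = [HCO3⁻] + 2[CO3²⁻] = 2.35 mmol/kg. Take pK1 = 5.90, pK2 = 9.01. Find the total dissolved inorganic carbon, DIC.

CA = [HCO3⁻] + 2[CO3²⁻] = (α₁ + 2α₂)·DIC
At pH 8.34: [H⁺]/K1 = 10^-2.44 = 0.0036308, K2/[H⁺] = 10^-0.67 = 0.21380
α₁ = 1/(1 + 0.0036308 + 0.21380) = 1/1.2174 = 0.8214; α₂ = α₁·K2/[H⁺] = 0.1756
α₁ + 2α₂ = 1.1726
DIC = CA / (α₁ + 2α₂) = 2.35 / 1.1726 = 2.00 mmol/kg

DIC = 2.00 mmol/kg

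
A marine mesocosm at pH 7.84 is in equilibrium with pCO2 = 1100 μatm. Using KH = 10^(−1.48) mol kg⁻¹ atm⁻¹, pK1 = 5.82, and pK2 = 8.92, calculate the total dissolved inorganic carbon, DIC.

[CO2*] = KH · pCO2 = 10^(−1.48) × 1100×10^-6 = 3.642×10^-5 mol/kg
α₀ = 1/(1 + K1/[H⁺] + K1K2/[H⁺]²) = 1/(1 + 10^+2.02 + 10^+0.94) = 0.008740
DIC = [CO2*]/α₀ = 3.642×10^-5 / 0.008740 = 4.17 mmol/kg

DIC = 4.17 mmol/kg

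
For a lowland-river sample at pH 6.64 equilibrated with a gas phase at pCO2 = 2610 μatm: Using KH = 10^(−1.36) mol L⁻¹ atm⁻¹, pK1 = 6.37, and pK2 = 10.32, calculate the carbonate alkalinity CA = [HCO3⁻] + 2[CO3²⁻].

CA = 0.212 mmol/L

[CO2*] = KH · pCO2 = 10^(−1.36) × 2610×10^-6 = 1.139×10^-4 mol/L
α₀ = 1/(1 + K1/[H⁺] + K1K2/[H⁺]²) = 1/(1 + 10^+0.27 + 10^-3.41) = 0.3493
DIC = [CO2*]/α₀ = 1.139×10^-4 / 0.3493 = 0.3261 mmol/L
CA = (α₁ + 2α₂)·DIC = (0.6505 + 2×0.0001359) × 0.3261 = 0.212 mmol/L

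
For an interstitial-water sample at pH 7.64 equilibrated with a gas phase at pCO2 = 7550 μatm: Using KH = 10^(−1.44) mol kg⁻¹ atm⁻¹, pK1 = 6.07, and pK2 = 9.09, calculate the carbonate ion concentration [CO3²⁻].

[CO2*] = KH · pCO2 = 10^(−1.44) × 7550×10^-6 = 2.741×10^-4 mol/kg
α₀ = 1/(1 + K1/[H⁺] + K1K2/[H⁺]²) = 1/(1 + 10^+1.57 + 10^+0.12) = 0.02533
DIC = [CO2*]/α₀ = 2.741×10^-4 / 0.02533 = 10.82 mmol/kg
[CO3²⁻] = α₂·DIC; α₂ = 0.03340, so [CO3²⁻] = 0.03340 × 10.82 = 0.361 mmol/kg

[CO3²⁻] = 0.361 mmol/kg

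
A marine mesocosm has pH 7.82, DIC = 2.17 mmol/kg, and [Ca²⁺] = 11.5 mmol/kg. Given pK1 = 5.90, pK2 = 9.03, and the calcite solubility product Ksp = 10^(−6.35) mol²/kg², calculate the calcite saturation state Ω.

Ω = 3.21

α₂ = 1 / (1 + [H⁺]/K2 + [H⁺]²/(K1K2)) = 1 / (1 + 10^+1.21 + 10^-0.71)
   = 1 / (1 + 16.218 + 0.19498) = 1/17.413 = 0.05743
[CO3²⁻] = α₂ × DIC = 0.05743 × 2.17 = 0.1246 mmol/kg
Ksp = 10^(−6.35) = 4.467×10^-7
Ω = [Ca²⁺][CO3²⁻]/Ksp = (11.5×10^-3)(1.246×10^-4) / 4.467×10^-7 = 3.21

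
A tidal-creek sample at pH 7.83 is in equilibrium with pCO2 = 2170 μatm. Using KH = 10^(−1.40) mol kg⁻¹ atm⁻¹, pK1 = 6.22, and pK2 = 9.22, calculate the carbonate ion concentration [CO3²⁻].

[CO3²⁻] = 0.143 mmol/kg

[CO2*] = KH · pCO2 = 10^(−1.40) × 2170×10^-6 = 8.639×10^-5 mol/kg
α₀ = 1/(1 + K1/[H⁺] + K1K2/[H⁺]²) = 1/(1 + 10^+1.61 + 10^+0.22) = 0.02304
DIC = [CO2*]/α₀ = 8.639×10^-5 / 0.02304 = 3.749 mmol/kg
[CO3²⁻] = α₂·DIC; α₂ = 0.03824, so [CO3²⁻] = 0.03824 × 3.749 = 0.143 mmol/kg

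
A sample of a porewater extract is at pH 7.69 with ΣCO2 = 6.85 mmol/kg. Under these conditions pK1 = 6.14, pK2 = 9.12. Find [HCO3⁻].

α₁ = 1 / (1 + [H⁺]/K1 + K2/[H⁺]) = 1 / (1 + 10^-1.55 + 10^-1.43)
   = 1 / (1 + 0.028184 + 0.037154) = 1/1.0653 = 0.9387
[HCO3⁻] = α₁ × DIC = 0.9387 × 6.85 = 6.43 mmol/kg

[HCO3⁻] = 6.43 mmol/kg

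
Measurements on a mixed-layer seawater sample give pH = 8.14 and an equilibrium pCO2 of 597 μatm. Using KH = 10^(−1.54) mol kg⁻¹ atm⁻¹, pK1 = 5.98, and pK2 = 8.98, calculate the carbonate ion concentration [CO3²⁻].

[CO3²⁻] = 0.360 mmol/kg

[CO2*] = KH · pCO2 = 10^(−1.54) × 597×10^-6 = 1.722×10^-5 mol/kg
α₀ = 1/(1 + K1/[H⁺] + K1K2/[H⁺]²) = 1/(1 + 10^+2.16 + 10^+1.32) = 0.006008
DIC = [CO2*]/α₀ = 1.722×10^-5 / 0.006008 = 2.866 mmol/kg
[CO3²⁻] = α₂·DIC; α₂ = 0.1255, so [CO3²⁻] = 0.1255 × 2.866 = 0.360 mmol/kg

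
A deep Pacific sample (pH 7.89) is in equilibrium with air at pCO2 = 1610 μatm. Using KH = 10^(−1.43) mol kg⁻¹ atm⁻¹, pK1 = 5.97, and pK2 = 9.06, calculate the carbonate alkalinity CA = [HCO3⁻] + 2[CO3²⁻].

CA = 5.65 mmol/kg

[CO2*] = KH · pCO2 = 10^(−1.43) × 1610×10^-6 = 5.982×10^-5 mol/kg
α₀ = 1/(1 + K1/[H⁺] + K1K2/[H⁺]²) = 1/(1 + 10^+1.92 + 10^+0.75) = 0.01114
DIC = [CO2*]/α₀ = 5.982×10^-5 / 0.01114 = 5.372 mmol/kg
CA = (α₁ + 2α₂)·DIC = (0.9262 + 2×0.06262) × 5.372 = 5.65 mmol/kg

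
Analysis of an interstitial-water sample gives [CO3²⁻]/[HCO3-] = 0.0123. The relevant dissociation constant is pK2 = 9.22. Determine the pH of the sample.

From K2 = [H⁺][CO3²⁻]/[HCO3-]:  pH = pK2 + log₁₀([CO3²⁻]/[HCO3-])
log₁₀(0.0123) = -1.910
pH = 9.22 + (-1.910) = 7.31

pH = 7.31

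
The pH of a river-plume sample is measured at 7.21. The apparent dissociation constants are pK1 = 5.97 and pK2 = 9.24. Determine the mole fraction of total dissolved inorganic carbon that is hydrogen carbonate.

α₁ = 0.937

α₁ = 1 / (1 + [H⁺]/K1 + K2/[H⁺]) = 1 / (1 + 10^-1.24 + 10^-2.03)
   = 1 / (1 + 0.057544 + 0.0093325) = 1/1.0669 = 0.9373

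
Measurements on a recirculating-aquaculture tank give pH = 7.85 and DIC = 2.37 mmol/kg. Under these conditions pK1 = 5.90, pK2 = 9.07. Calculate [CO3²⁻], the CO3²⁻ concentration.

[CO3²⁻] = 0.133 mmol/kg

α₂ = 1 / (1 + [H⁺]/K2 + [H⁺]²/(K1K2)) = 1 / (1 + 10^+1.22 + 10^-0.73)
   = 1 / (1 + 16.596 + 0.18621) = 1/17.782 = 0.05624
[CO3²⁻] = α₂ × DIC = 0.05624 × 2.37 = 0.133 mmol/kg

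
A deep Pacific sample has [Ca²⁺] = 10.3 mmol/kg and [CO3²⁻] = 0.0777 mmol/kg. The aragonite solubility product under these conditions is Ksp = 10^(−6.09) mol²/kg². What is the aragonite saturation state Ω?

Ω = 0.985

Ksp = 10^(−6.09) = 8.128×10^-7
Ω = [Ca²⁺][CO3²⁻]/Ksp = (10.3×10^-3)(0.0777×10^-3) / 8.128×10^-7 = 0.985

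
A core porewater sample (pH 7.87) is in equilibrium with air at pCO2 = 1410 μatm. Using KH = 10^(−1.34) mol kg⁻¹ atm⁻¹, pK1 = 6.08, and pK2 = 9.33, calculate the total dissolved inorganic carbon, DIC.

[CO2*] = KH · pCO2 = 10^(−1.34) × 1410×10^-6 = 6.445×10^-5 mol/kg
α₀ = 1/(1 + K1/[H⁺] + K1K2/[H⁺]²) = 1/(1 + 10^+1.79 + 10^+0.33) = 0.01543
DIC = [CO2*]/α₀ = 6.445×10^-5 / 0.01543 = 4.18 mmol/kg

DIC = 4.18 mmol/kg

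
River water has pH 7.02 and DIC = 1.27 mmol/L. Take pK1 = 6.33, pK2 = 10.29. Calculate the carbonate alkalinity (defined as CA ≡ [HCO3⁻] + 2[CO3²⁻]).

CA = [HCO3⁻] + 2[CO3²⁻] = (α₁ + 2α₂)·DIC
At pH 7.02: [H⁺]/K1 = 10^-0.69 = 0.20417, K2/[H⁺] = 10^-3.27 = 0.00053703
α₁ = 1/(1 + 0.20417 + 0.00053703) = 1/1.2047 = 0.8301; α₂ = α₁·K2/[H⁺] = 0.0004458
α₁ + 2α₂ = 0.8310
CA = 0.8310 × 1.27 = 1.06 mmol/L

CA = 1.06 mmol/L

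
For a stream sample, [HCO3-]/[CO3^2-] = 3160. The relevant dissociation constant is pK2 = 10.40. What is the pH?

From K2 = [H⁺][CO3^2-]/[HCO3-]:  pH = pK2 − log₁₀([HCO3-]/[CO3^2-])
log₁₀(3160) = +3.500
pH = 10.40 − (+3.500) = 6.90

pH = 6.90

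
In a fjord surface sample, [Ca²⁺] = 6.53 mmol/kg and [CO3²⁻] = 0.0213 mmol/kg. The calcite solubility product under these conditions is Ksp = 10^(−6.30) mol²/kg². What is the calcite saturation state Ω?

Ω = 0.278

Ksp = 10^(−6.30) = 5.012×10^-7
Ω = [Ca²⁺][CO3²⁻]/Ksp = (6.53×10^-3)(0.0213×10^-3) / 5.012×10^-7 = 0.278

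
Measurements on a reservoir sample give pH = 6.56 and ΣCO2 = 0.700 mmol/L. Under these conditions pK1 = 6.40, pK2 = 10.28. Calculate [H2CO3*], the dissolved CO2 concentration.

α₀ = 1 / (1 + K1/[H⁺] + K1K2/[H⁺]²) = 1 / (1 + 10^+0.16 + 10^-3.56)
   = 1 / (1 + 1.4454 + 0.00027542) = 1/2.4457 = 0.4089
[CO2*] = α₀ × DIC = 0.4089 × 0.700 = 0.286 mmol/L

[CO2*] = 0.286 mmol/L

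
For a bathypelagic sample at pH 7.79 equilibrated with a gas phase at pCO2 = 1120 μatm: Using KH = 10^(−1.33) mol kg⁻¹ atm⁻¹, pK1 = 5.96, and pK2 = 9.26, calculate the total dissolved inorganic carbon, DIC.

DIC = 3.71 mmol/kg

[CO2*] = KH · pCO2 = 10^(−1.33) × 1120×10^-6 = 5.239×10^-5 mol/kg
α₀ = 1/(1 + K1/[H⁺] + K1K2/[H⁺]²) = 1/(1 + 10^+1.83 + 10^+0.36) = 0.01410
DIC = [CO2*]/α₀ = 5.239×10^-5 / 0.01410 = 3.71 mmol/kg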